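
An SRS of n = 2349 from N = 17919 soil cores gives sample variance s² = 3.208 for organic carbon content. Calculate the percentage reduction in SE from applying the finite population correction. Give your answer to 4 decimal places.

f = n/N = 2349/17919 = 0.13108990.
SE_no-fpc = √(s²/n) = 0.03695521; SE_fpc = √((1−f)s²/n) = 0.034447927.
Ratio = √(1−f) = 0.93215347. Reduction = 100·(1 − 0.93215347) = 6.7847%.

6.7847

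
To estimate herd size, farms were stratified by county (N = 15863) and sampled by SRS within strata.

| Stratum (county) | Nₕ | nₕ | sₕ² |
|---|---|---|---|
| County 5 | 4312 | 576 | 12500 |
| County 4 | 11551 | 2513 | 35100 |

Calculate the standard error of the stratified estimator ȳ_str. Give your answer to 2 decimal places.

Var(ȳ_str) = Σₕ Wₕ²(1 − fₕ)sₕ²/nₕ with Wₕ = Nₕ/N, N = 15863.
County 5: Wₕ = 0.27182752; term = 0.27182752²·(1 − 0.13358071)·12500/576 = 1.3893207.
County 4: Wₕ = 0.72817248; term = 0.72817248²·(1 − 0.21755692)·35100/2513 = 5.794766.
Sum = 7.1840867.
SE = √(7.1840867) = 2.68.

2.68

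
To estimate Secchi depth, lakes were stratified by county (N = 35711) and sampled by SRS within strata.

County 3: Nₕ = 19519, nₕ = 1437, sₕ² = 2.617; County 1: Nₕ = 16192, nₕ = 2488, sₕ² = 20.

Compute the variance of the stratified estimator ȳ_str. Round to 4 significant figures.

Var(ȳ_str) = Σₕ Wₕ²(1 − fₕ)sₕ²/nₕ with Wₕ = Nₕ/N, N = 35711.
County 3: Wₕ = 0.54658229; term = 0.54658229²·(1 − 0.07362057)·2.617/1437 = 5.0401906 × 10^-4.
County 1: Wₕ = 0.45341771; term = 0.45341771²·(1 − 0.15365613)·20/2488 = 0.0013986963.
Sum = 0.0019027154.

0.001903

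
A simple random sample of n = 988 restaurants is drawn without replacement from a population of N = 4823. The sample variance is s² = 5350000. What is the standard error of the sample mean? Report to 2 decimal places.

Under SRS without replacement, Var(ȳ) = (1 − f)·s²/n with f = n/N = 988/4823 = 0.20485175.
Var(ȳ) = (1 − 0.20485175)·5350000/988 = 0.79514825·5414.9798 = 4305.7117.
SE(ȳ) = √(4305.7117) = 65.62.

65.62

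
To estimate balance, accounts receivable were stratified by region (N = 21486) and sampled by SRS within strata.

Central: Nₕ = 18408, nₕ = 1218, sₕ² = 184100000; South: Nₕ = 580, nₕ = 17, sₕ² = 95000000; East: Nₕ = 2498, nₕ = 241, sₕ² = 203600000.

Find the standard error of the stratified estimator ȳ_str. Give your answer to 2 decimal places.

Var(ȳ_str) = Σₕ Wₕ²(1 − fₕ)sₕ²/nₕ with Wₕ = Nₕ/N, N = 21486.
Central: Wₕ = 0.85674393; term = 0.85674393²·(1 − 0.06616688)·184100000/1218 = 103604.31.
South: Wₕ = 0.02699432; term = 0.02699432²·(1 − 0.02931034)·95000000/17 = 3952.7553.
East: Wₕ = 0.11626175; term = 0.11626175²·(1 − 0.09647718)·203600000/241 = 10317.479.
Sum = 117874.54.
SE = √(117874.54) = 343.33.

343.33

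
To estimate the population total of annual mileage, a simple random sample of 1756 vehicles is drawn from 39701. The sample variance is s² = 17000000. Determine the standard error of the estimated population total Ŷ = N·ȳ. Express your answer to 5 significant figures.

3.8189 × 10^6

Var(Ŷ) = N²·Var(ȳ) = N²·(1 − n/N)·s²/n.
f = 1756/39701 = 0.04423062; Var(ȳ) = 0.95576938·17000000/1756 = 9252.8926.
Var(Ŷ) = 39701² · 9252.8926 = 1.4584126 × 10^13.
SE(Ŷ) = √(1.4584126 × 10^13) = 3.8189 × 10^6.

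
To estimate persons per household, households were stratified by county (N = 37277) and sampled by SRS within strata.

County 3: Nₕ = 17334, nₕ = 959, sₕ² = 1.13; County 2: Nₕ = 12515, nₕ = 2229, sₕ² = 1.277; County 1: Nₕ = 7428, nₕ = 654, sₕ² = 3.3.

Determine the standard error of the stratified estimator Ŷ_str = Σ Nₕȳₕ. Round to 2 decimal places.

813.70

Var(Ŷ_str) = Σₕ Nₕ²(1 − fₕ)sₕ²/nₕ.
County 3: 17334²·(1 − 959/17334)·1.13/959 = 334456.73.
County 2: 12515²·(1 − 2229/12515)·1.277/2229 = 73749.351.
County 1: 7428²·(1 − 654/7428)·3.3/654 = 253894.49.
Sum = 662100.57.
SE = √(662100.57) = 813.70.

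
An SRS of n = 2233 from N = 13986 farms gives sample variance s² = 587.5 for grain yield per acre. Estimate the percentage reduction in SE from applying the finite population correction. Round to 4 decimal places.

8.3299

f = n/N = 2233/13986 = 0.15965966.
SE_no-fpc = √(s²/n) = 0.51293174; SE_fpc = √((1−f)s²/n) = 0.47020493.
Ratio = √(1−f) = 0.91670079. Reduction = 100·(1 − 0.91670079) = 8.3299%.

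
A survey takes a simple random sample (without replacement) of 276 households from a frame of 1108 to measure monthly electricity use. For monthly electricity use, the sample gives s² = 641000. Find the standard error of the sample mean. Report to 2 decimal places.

41.76

Under SRS without replacement, Var(ȳ) = (1 − f)·s²/n with f = n/N = 276/1108 = 0.24909747.
Var(ȳ) = (1 − 0.24909747)·641000/276 = 0.75090253·2322.4638 = 1743.9439.
SE(ȳ) = √(1743.9439) = 41.76.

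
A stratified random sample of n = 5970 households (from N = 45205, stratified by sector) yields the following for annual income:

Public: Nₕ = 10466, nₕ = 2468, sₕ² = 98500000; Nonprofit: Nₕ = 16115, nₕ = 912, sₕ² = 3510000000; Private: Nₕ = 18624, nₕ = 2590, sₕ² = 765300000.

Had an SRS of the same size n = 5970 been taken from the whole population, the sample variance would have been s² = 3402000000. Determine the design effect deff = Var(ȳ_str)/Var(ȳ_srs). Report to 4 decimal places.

1.0235

Var(ȳ_str) = Σ Wₕ²(1−fₕ)sₕ²/nₕ with Wₕ = Nₕ/45205:
  Public: (10466/45205)²·(1−2468/10466)·98500000/2468 = 1634.8588
  Nonprofit: (16115/45205)²·(1−912/16115)·3510000000/912 = 461422.68
  Private: (18624/45205)²·(1−2590/18624)·765300000/2590 = 43179.126
  → Var(ȳ_str) = 506236.66.
Var(ȳ_srs) = (1 − 5970/45205)·3402000000/5970 = 494592.08.
deff = 506236.66 / 494592.08 = 1.0235.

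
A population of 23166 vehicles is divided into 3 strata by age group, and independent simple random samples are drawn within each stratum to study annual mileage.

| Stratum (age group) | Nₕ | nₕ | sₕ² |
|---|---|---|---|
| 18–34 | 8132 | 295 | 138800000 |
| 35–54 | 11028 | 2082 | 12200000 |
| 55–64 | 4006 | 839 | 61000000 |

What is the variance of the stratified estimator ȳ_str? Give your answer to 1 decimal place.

58670.4

Var(ȳ_str) = Σₕ Wₕ²(1 − fₕ)sₕ²/nₕ with Wₕ = Nₕ/N, N = 23166.
18–34: Wₕ = 0.35103168; term = 0.35103168²·(1 − 0.03627644)·138800000/295 = 55874.36.
35–54: Wₕ = 0.47604248; term = 0.47604248²·(1 − 0.18879217)·12200000/2082 = 1077.2156.
55–64: Wₕ = 0.17292584; term = 0.17292584²·(1 − 0.20943585)·61000000/839 = 1718.7978.
Sum = 58670.373.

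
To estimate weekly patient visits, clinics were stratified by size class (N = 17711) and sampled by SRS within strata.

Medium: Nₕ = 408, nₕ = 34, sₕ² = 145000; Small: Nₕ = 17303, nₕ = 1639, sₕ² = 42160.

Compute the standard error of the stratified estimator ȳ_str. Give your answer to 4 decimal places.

4.9296

Var(ȳ_str) = Σₕ Wₕ²(1 − fₕ)sₕ²/nₕ with Wₕ = Nₕ/N, N = 17711.
Medium: Wₕ = 0.02303653; term = 0.02303653²·(1 − 0.08333333)·145000/34 = 2.0746015.
Small: Wₕ = 0.97696347; term = 0.97696347²·(1 − 0.09472346)·42160/1639 = 22.225911.
Sum = 24.300513.
SE = √(24.300513) = 4.9296.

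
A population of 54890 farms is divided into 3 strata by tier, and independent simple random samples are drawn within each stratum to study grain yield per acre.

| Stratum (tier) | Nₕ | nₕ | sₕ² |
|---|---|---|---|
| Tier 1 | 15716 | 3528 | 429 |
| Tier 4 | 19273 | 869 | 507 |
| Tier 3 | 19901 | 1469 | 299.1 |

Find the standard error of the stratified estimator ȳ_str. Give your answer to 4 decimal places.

Var(ȳ_str) = Σₕ Wₕ²(1 − fₕ)sₕ²/nₕ with Wₕ = Nₕ/N, N = 54890.
Tier 1: Wₕ = 0.28631809; term = 0.28631809²·(1 − 0.22448460)·429/3528 = 0.0077306626.
Tier 4: Wₕ = 0.35112042; term = 0.35112042²·(1 − 0.04508898)·507/869 = 0.068685216.
Tier 3: Wₕ = 0.36256149; term = 0.36256149²·(1 − 0.07381539)·299.1/1469 = 0.024788801.
Sum = 0.10120468.
SE = √(0.10120468) = 0.3181.

0.3181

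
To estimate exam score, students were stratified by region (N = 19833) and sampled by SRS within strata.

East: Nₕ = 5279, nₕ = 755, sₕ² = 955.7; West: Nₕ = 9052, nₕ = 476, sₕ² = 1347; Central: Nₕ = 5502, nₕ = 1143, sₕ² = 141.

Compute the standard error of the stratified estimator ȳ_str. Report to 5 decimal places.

Var(ȳ_str) = Σₕ Wₕ²(1 − fₕ)sₕ²/nₕ with Wₕ = Nₕ/N, N = 19833.
East: Wₕ = 0.26617254; term = 0.26617254²·(1 − 0.14301951)·955.7/755 = 0.07685499.
West: Wₕ = 0.45641103; term = 0.45641103²·(1 − 0.05258506)·1347/476 = 0.55848709.
Central: Wₕ = 0.27741643; term = 0.27741643²·(1 − 0.20774264)·141/1143 = 0.0075214836.
Sum = 0.64286356.
SE = √(0.64286356) = 0.80179.

0.80179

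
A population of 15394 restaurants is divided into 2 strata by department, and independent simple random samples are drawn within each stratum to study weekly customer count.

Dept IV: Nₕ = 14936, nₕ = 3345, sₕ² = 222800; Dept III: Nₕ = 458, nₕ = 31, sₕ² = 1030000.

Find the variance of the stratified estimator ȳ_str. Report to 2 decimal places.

Var(ȳ_str) = Σₕ Wₕ²(1 − fₕ)sₕ²/nₕ with Wₕ = Nₕ/N, N = 15394.
Dept IV: Wₕ = 0.97024815; term = 0.97024815²·(1 − 0.22395554)·222800/3345 = 48.659911.
Dept III: Wₕ = 0.02975185; term = 0.02975185²·(1 − 0.06768559)·1030000/31 = 27.419903.
Sum = 76.079814.

76.08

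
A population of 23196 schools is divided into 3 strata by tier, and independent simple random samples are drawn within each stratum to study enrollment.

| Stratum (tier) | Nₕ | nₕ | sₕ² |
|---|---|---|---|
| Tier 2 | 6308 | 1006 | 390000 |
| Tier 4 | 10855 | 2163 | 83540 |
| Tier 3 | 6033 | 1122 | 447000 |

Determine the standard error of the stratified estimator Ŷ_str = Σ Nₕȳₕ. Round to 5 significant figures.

Var(Ŷ_str) = Σₕ Nₕ²(1 − fₕ)sₕ²/nₕ.
Tier 2: 6308²·(1 − 1006/6308)·390000/1006 = 1.2965762 × 10^10.
Tier 4: 10855²·(1 − 2163/10855)·83540/2163 = 3.6440766 × 10^9.
Tier 3: 6033²·(1 − 1122/6033)·447000/1122 = 1.1803694 × 10^10.
Sum = 2.8413533 × 10^10.
SE = √(2.8413533 × 10^10) = 168560.

168560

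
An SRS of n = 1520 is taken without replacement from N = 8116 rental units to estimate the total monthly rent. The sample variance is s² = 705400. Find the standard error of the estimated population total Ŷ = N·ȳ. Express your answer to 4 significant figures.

Var(Ŷ) = N²·Var(ȳ) = N²·(1 − n/N)·s²/n.
f = 1520/8116 = 0.18728438; Var(ȳ) = 0.81271562·705400/1520 = 377.16421.
Var(Ŷ) = 8116² · 377.16421 = 2.4843601 × 10^10.
SE(Ŷ) = √(2.4843601 × 10^10) = 157600.

157600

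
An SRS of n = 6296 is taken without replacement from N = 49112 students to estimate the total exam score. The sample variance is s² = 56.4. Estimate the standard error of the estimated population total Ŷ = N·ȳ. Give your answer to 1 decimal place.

Var(Ŷ) = N²·Var(ȳ) = N²·(1 − n/N)·s²/n.
f = 6296/49112 = 0.12819677; Var(ȳ) = 0.87180323·56.4/6296 = 0.0078096731.
Var(Ŷ) = 49112² · 0.0078096731 = 1.8836842 × 10^7.
SE(Ŷ) = √(1.8836842 × 10^7) = 4340.1.

4340.1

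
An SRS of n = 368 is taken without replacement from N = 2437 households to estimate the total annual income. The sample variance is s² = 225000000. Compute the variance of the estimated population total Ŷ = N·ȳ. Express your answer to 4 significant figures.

Var(Ŷ) = N²·Var(ȳ) = N²·(1 − n/N)·s²/n.
f = 368/2437 = 0.15100533; Var(ȳ) = 0.84899467·225000000/368 = 519086.41.
Var(Ŷ) = 2437² · 519086.41 = 3.0828381 × 10^12.

3.083 × 10^12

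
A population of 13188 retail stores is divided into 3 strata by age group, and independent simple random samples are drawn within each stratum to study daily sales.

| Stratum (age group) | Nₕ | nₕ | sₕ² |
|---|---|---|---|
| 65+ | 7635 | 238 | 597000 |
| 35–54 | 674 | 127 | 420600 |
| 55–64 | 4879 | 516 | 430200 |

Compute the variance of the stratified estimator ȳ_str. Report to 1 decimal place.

Var(ȳ_str) = Σₕ Wₕ²(1 − fₕ)sₕ²/nₕ with Wₕ = Nₕ/N, N = 13188.
65+: Wₕ = 0.57893540; term = 0.57893540²·(1 − 0.03117223)·597000/238 = 814.52451.
35–54: Wₕ = 0.05110707; term = 0.05110707²·(1 − 0.18842730)·420600/127 = 7.0202874.
55–64: Wₕ = 0.36995754; term = 0.36995754²·(1 − 0.10575938)·430200/516 = 102.04198.
Sum = 923.58678.

923.6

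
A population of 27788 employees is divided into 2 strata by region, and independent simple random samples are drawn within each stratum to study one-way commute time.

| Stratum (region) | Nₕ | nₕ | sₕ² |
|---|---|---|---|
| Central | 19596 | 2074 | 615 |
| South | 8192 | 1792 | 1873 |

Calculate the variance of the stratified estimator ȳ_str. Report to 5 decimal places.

0.20282

Var(ȳ_str) = Σₕ Wₕ²(1 − fₕ)sₕ²/nₕ with Wₕ = Nₕ/N, N = 27788.
Central: Wₕ = 0.70519649; term = 0.70519649²·(1 − 0.10583793)·615/2074 = 0.13185691.
South: Wₕ = 0.29480351; term = 0.29480351²·(1 − 0.21875000)·1873/1792 = 0.070966781.
Sum = 0.20282369.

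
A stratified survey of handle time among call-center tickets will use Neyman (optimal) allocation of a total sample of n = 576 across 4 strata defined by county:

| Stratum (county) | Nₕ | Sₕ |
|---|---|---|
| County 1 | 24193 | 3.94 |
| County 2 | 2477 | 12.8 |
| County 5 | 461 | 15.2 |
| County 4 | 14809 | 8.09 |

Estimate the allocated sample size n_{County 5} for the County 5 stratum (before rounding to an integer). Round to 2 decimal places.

Neyman allocation: nₕ = n·NₕSₕ / Σⱼ NⱼSⱼ.
Σ NⱼSⱼ = 24193·3.94 + 2477·12.8 + 461·15.2 + 14809·8.09 = 253838.03.
n_{County 5} = 576·461·15.2 / 253838.03 = 15.90.

15.90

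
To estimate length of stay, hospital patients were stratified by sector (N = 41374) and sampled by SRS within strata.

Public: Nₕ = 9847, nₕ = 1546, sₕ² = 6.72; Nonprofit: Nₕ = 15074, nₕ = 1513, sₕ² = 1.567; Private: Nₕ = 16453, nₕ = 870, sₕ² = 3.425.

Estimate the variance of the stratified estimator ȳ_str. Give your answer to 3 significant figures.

9.21 × 10^-4

Var(ȳ_str) = Σₕ Wₕ²(1 − fₕ)sₕ²/nₕ with Wₕ = Nₕ/N, N = 41374.
Public: Wₕ = 0.23799971; term = 0.23799971²·(1 − 0.15700213)·6.72/1546 = 2.0755783 × 10^-4.
Nonprofit: Wₕ = 0.36433509; term = 0.36433509²·(1 − 0.10037150)·1.567/1513 = 1.236788 × 10^-4.
Private: Wₕ = 0.39766520; term = 0.39766520²·(1 − 0.05287789)·3.425/870 = 5.8963394 × 10^-4.
Sum = 9.2087057 × 10^-4.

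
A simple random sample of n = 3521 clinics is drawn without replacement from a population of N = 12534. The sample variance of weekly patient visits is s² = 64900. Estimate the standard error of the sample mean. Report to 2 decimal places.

3.64

Under SRS without replacement, Var(ȳ) = (1 − f)·s²/n with f = n/N = 3521/12534 = 0.28091591.
Var(ȳ) = (1 − 0.28091591)·64900/3521 = 0.71908409·18.432264 = 13.254347.
SE(ȳ) = √(13.254347) = 3.64.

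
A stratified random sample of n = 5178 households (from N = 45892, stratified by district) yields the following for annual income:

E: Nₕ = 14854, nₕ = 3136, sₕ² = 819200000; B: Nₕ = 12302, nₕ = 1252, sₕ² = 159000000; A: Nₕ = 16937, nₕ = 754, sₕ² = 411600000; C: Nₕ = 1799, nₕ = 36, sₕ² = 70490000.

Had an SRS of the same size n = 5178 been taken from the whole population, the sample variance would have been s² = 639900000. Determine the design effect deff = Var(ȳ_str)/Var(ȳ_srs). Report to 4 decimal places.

Var(ȳ_str) = Σ Wₕ²(1−fₕ)sₕ²/nₕ with Wₕ = Nₕ/45892:
  E: (14854/45892)²·(1−3136/14854)·819200000/3136 = 21589.214
  B: (12302/45892)²·(1−1252/12302)·159000000/1252 = 8197.0357
  A: (16937/45892)²·(1−754/16937)·411600000/754 = 71043.7
  C: (1799/45892)²·(1−36/1799)·70490000/36 = 2948.7267
  → Var(ȳ_str) = 103778.68.
Var(ȳ_srs) = (1 − 5178/45892)·639900000/5178 = 109636.93.
deff = 103778.68 / 109636.93 = 0.9466.

0.9466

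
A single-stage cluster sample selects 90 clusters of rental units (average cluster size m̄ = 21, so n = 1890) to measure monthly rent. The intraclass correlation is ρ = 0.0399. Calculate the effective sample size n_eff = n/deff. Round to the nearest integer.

deff = 1 + (21 − 1)·0.0399 = 1 + 0.798 = 1.798.
n_eff = 1890 / 1.798 = 1051.

1051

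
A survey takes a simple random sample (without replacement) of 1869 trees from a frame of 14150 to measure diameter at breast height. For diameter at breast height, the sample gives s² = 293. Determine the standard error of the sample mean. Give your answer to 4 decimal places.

0.3689

Under SRS without replacement, Var(ȳ) = (1 − f)·s²/n with f = n/N = 1869/14150 = 0.13208481.
Var(ȳ) = (1 − 0.13208481)·293/1869 = 0.86791519·0.15676833 = 0.13606161.
SE(ȳ) = √(0.13606161) = 0.3689.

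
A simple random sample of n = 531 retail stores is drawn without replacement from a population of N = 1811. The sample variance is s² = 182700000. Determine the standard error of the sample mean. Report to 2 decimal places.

Under SRS without replacement, Var(ȳ) = (1 − f)·s²/n with f = n/N = 531/1811 = 0.29320817.
Var(ȳ) = (1 − 0.29320817)·182700000/531 = 0.70679183·344067.8 = 243184.31.
SE(ȳ) = √(243184.31) = 493.14.

493.14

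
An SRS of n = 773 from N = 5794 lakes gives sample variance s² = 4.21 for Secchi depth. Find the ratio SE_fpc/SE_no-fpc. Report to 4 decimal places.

0.9309

f = n/N = 773/5794 = 0.13341388.
SE_no-fpc = √(s²/n) = 0.07379914; SE_fpc = √((1−f)s²/n) = 0.068700068.
Ratio = √(1−f) = 0.93090608.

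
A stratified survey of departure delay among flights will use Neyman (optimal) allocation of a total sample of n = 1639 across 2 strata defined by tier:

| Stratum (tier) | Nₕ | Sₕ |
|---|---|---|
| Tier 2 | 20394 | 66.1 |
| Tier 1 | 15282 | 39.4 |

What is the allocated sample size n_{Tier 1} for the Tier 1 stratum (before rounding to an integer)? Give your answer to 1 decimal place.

Neyman allocation: nₕ = n·NₕSₕ / Σⱼ NⱼSⱼ.
Σ NⱼSⱼ = 20394·66.1 + 15282·39.4 = 1.9501542 × 10^6.
n_{Tier 1} = 1639·15282·39.4 / (1.9501542 × 10^6) = 506.0.

506.0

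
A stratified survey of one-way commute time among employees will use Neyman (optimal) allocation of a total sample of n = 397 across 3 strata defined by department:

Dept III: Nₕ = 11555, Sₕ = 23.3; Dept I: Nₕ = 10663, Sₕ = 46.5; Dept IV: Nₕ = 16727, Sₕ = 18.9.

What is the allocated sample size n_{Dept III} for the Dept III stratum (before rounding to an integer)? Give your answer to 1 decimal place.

98.9

Neyman allocation: nₕ = n·NₕSₕ / Σⱼ NⱼSⱼ.
Σ NⱼSⱼ = 11555·23.3 + 10663·46.5 + 16727·18.9 = 1.0812013 × 10^6.
n_{Dept III} = 397·11555·23.3 / (1.0812013 × 10^6) = 98.9.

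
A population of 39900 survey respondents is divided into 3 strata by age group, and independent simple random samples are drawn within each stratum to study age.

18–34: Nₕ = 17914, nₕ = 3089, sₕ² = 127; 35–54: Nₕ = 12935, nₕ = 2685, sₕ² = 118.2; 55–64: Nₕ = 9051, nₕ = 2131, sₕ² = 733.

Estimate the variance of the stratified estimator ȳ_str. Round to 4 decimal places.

Var(ȳ_str) = Σₕ Wₕ²(1 − fₕ)sₕ²/nₕ with Wₕ = Nₕ/N, N = 39900.
18–34: Wₕ = 0.44897243; term = 0.44897243²·(1 − 0.17243497)·127/3089 = 0.0068584708.
35–54: Wₕ = 0.32418546; term = 0.32418546²·(1 − 0.20757634)·118.2/2685 = 0.003666213.
55–64: Wₕ = 0.22684211; term = 0.22684211²·(1 − 0.23544360)·733/2131 = 0.01353248.
Sum = 0.024057164.

0.0241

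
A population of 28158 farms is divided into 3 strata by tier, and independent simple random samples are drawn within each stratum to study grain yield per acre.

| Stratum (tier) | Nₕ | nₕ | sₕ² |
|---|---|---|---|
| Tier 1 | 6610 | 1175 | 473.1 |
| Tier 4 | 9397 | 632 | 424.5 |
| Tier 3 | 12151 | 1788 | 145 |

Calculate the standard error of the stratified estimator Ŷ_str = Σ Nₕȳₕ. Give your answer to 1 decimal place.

Var(Ŷ_str) = Σₕ Nₕ²(1 − fₕ)sₕ²/nₕ.
Tier 1: 6610²·(1 − 1175/6610)·473.1/1175 = 1.4464922 × 10^7.
Tier 4: 9397²·(1 − 632/9397)·424.5/632 = 5.5322496 × 10^7.
Tier 3: 12151²·(1 − 1788/12151)·145/1788 = 1.0211699 × 10^7.
Sum = 7.9999117 × 10^7.
SE = √(7.9999117 × 10^7) = 8944.2.

8944.2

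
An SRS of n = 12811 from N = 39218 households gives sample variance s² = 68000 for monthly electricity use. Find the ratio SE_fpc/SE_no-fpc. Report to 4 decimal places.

f = n/N = 12811/39218 = 0.32666123.
SE_no-fpc = √(s²/n) = 2.3038964; SE_fpc = √((1−f)s²/n) = 1.8905134.
Ratio = √(1−f) = 0.82057222.

0.8206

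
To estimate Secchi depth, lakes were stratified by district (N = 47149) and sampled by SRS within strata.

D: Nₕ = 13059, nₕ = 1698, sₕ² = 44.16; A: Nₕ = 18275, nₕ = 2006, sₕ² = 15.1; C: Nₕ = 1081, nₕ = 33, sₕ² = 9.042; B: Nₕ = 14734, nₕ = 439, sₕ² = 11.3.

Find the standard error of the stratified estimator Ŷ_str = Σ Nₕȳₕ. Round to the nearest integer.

Var(Ŷ_str) = Σₕ Nₕ²(1 − fₕ)sₕ²/nₕ.
D: 13059²·(1 − 1698/13059)·44.16/1698 = 3.8584943 × 10^6.
A: 18275²·(1 − 2006/18275)·15.1/2006 = 2.2380215 × 10^6.
C: 1081²·(1 − 33/1081)·9.042/33 = 310411.31.
B: 14734²·(1 − 439/14734)·11.3/439 = 5.4214911 × 10^6.
Sum = 1.1828418 × 10^7.
SE = √(1.1828418 × 10^7) = 3439.

3439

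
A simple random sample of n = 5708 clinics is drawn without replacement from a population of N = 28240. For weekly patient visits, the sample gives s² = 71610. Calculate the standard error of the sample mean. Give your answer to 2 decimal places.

Under SRS without replacement, Var(ȳ) = (1 − f)·s²/n with f = n/N = 5708/28240 = 0.20212465.
Var(ȳ) = (1 − 0.20212465)·71610/5708 = 0.79787535·12.54555 = 10.009785.
SE(ȳ) = √(10.009785) = 3.16.

3.16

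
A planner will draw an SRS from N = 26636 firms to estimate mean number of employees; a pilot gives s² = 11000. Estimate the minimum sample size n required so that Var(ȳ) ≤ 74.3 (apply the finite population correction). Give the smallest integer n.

148

Without fpc, n₀ = s²/D = 11000/74.3 = 148.0485.
With fpc, (1 − n/N)·s²/n ≤ D requires n ≥ n₀/(1 + n₀/N) = 148.0485/(1 + 148.0485/26636) = 147.2302.
Rounding up, n = 148.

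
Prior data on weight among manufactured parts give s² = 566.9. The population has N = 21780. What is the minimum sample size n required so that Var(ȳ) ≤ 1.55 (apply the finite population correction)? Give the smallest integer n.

360

Without fpc, n₀ = s²/D = 566.9/1.55 = 365.7419.
With fpc, (1 − n/N)·s²/n ≤ D requires n ≥ n₀/(1 + n₀/N) = 365.7419/(1 + 365.7419/21780) = 359.7016.
Rounding up, n = 360.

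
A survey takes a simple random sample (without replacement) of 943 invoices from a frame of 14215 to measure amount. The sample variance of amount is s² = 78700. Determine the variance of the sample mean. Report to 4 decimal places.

Under SRS without replacement, Var(ȳ) = (1 − f)·s²/n with f = n/N = 943/14215 = 0.06633837.
Var(ȳ) = (1 − 0.06633837)·78700/943 = 0.93366163·83.457052 = 77.920647.

77.9206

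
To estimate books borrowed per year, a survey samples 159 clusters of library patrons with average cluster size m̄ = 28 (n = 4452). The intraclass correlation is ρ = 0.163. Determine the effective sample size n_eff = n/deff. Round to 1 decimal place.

deff = 1 + (28 − 1)·0.163 = 1 + 4.401 = 5.401.
n_eff = 4452 / 5.401 = 824.3.

824.3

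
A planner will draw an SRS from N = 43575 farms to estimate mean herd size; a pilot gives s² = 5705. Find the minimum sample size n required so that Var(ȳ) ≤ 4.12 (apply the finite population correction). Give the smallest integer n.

1343

Without fpc, n₀ = s²/D = 5705/4.12 = 1384.7087.
With fpc, (1 − n/N)·s²/n ≤ D requires n ≥ n₀/(1 + n₀/N) = 1384.7087/(1 + 1384.7087/43575) = 1342.0612.
Rounding up, n = 1343.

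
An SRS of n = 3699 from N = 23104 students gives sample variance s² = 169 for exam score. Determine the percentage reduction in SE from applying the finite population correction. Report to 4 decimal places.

f = n/N = 3699/23104 = 0.16010215.
SE_no-fpc = √(s²/n) = 0.21374757; SE_fpc = √((1−f)s²/n) = 0.19589097.
Ratio = √(1−f) = 0.91645941. Reduction = 100·(1 − 0.91645941) = 8.3541%.

8.3541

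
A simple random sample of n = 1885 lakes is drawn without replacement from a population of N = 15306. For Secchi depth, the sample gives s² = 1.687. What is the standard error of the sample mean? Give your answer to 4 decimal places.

0.0280

Under SRS without replacement, Var(ȳ) = (1 − f)·s²/n with f = n/N = 1885/15306 = 0.12315432.
Var(ȳ) = (1 − 0.12315432)·1.687/1885 = 0.87684568·8.9496021 × 10^-4 = 7.84742 × 10^-4.
SE(ȳ) = √(7.84742 × 10^-4) = 0.0280.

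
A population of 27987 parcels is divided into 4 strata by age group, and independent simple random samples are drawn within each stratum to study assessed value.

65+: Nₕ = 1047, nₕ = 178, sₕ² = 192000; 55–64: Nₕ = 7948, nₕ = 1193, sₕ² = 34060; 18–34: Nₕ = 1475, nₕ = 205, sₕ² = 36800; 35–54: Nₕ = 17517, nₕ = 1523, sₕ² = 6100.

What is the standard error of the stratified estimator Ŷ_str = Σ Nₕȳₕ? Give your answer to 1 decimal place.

Var(Ŷ_str) = Σₕ Nₕ²(1 − fₕ)sₕ²/nₕ.
65+: 1047²·(1 − 178/1047)·192000/178 = 9.8140369 × 10^8.
55–64: 7948²·(1 − 1193/7948)·34060/1193 = 1.5328068 × 10^9.
18–34: 1475²·(1 − 205/1475)·36800/205 = 3.3627122 × 10^8.
35–54: 17517²·(1 − 1523/17517)·6100/1523 = 1.1221393 × 10^9.
Sum = 3.972621 × 10^9.
SE = √(3.972621 × 10^9) = 63028.7.

63028.7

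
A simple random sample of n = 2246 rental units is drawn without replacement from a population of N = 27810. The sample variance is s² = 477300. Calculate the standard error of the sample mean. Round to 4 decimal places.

Under SRS without replacement, Var(ȳ) = (1 − f)·s²/n with f = n/N = 2246/27810 = 0.08076232.
Var(ȳ) = (1 − 0.08076232)·477300/2246 = 0.91923768·212.51113 = 195.34824.
SE(ȳ) = √(195.34824) = 13.9767.

13.9767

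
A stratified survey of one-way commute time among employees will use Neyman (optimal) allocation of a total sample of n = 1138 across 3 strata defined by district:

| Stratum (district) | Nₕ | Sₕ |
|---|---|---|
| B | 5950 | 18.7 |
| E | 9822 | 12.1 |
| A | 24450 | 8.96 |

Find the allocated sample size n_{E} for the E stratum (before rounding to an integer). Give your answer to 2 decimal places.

Neyman allocation: nₕ = n·NₕSₕ / Σⱼ NⱼSⱼ.
Σ NⱼSⱼ = 5950·18.7 + 9822·12.1 + 24450·8.96 = 449183.2.
n_{E} = 1138·9822·12.1 / 449183.2 = 301.10.

301.10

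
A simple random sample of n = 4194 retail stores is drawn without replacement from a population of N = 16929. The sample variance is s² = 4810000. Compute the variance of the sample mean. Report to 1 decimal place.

Under SRS without replacement, Var(ȳ) = (1 − f)·s²/n with f = n/N = 4194/16929 = 0.24774056.
Var(ȳ) = (1 − 0.24774056)·4810000/4194 = 0.75225944·1146.8765 = 862.74866.

862.7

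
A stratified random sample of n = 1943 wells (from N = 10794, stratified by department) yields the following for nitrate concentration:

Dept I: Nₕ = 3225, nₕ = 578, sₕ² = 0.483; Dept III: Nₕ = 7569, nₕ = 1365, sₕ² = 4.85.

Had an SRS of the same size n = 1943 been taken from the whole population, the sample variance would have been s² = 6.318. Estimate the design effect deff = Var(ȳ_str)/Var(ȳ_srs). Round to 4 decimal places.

Var(ȳ_str) = Σ Wₕ²(1−fₕ)sₕ²/nₕ with Wₕ = Nₕ/10794:
  Dept I: (3225/10794)²·(1−578/3225)·0.483/578 = 6.1226316 × 10^-5
  Dept III: (7569/10794)²·(1−1365/7569)·4.85/1365 = 0.001432038
  → Var(ȳ_str) = 0.0014932643.
Var(ȳ_srs) = (1 − 1943/10794)·6.318/1943 = 0.0026663475.
deff = 0.0014932643 / 0.0026663475 = 0.5600.

0.5600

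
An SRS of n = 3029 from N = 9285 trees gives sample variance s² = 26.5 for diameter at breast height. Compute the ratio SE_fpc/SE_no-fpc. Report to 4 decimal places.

f = n/N = 3029/9285 = 0.32622509.
SE_no-fpc = √(s²/n) = 0.093534817; SE_fpc = √((1−f)s²/n) = 0.076776925.
Ratio = √(1−f) = 0.82083793.

0.8208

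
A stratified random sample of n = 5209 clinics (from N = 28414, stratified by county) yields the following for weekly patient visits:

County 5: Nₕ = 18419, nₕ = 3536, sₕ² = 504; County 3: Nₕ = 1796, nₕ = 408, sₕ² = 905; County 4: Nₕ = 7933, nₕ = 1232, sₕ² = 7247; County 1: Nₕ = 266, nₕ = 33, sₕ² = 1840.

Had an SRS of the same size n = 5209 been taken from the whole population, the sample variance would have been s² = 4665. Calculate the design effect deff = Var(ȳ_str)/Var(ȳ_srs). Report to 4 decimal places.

0.6109

Var(ȳ_str) = Σ Wₕ²(1−fₕ)sₕ²/nₕ with Wₕ = Nₕ/28414:
  County 5: (18419/28414)²·(1−3536/18419)·504/3536 = 0.048396066
  County 3: (1796/28414)²·(1−408/1796)·905/408 = 0.0068488785
  County 4: (7933/28414)²·(1−1232/7933)·7247/1232 = 0.38731104
  County 1: (266/28414)²·(1−33/266)·1840/33 = 0.0042803244
  → Var(ȳ_str) = 0.44683631.
Var(ȳ_srs) = (1 − 5209/28414)·4665/5209 = 0.73138574.
deff = 0.44683631 / 0.73138574 = 0.6109.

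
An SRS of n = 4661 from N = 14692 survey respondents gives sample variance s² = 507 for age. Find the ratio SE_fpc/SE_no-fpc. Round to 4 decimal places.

0.8263

f = n/N = 4661/14692 = 0.31724748.
SE_no-fpc = √(s²/n) = 0.32981046; SE_fpc = √((1−f)s²/n) = 0.27251856.
Ratio = √(1−f) = 0.82628840.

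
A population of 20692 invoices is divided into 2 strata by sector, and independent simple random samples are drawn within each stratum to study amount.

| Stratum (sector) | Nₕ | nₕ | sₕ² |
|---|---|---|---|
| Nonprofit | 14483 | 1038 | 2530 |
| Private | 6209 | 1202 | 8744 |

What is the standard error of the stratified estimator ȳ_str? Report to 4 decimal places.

1.2793

Var(ȳ_str) = Σₕ Wₕ²(1 − fₕ)sₕ²/nₕ with Wₕ = Nₕ/N, N = 20692.
Nonprofit: Wₕ = 0.69993234; term = 0.69993234²·(1 − 0.07167023)·2530/1038 = 1.1085048.
Private: Wₕ = 0.30006766; term = 0.30006766²·(1 − 0.19358995)·8744/1202 = 0.52820194.
Sum = 1.6367067.
SE = √(1.6367067) = 1.2793.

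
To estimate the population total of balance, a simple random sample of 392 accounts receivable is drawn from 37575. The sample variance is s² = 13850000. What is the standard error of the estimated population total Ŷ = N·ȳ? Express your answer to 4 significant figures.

Var(Ŷ) = N²·Var(ȳ) = N²·(1 − n/N)·s²/n.
f = 392/37575 = 0.01043247; Var(ȳ) = 0.98956753·13850000/392 = 34963.037.
Var(Ŷ) = 37575² · 34963.037 = 4.9363635 × 10^13.
SE(Ŷ) = √(4.9363635 × 10^13) = 7.026 × 10^6.

7.026 × 10^6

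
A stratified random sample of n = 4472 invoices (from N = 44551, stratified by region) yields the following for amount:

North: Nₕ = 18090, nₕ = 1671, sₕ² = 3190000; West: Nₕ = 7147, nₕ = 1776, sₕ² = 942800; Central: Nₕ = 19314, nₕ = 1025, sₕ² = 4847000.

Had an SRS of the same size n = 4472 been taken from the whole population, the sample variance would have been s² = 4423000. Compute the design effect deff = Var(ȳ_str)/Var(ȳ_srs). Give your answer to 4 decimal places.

Var(ȳ_str) = Σ Wₕ²(1−fₕ)sₕ²/nₕ with Wₕ = Nₕ/44551:
  North: (18090/44551)²·(1−1671/18090)·3190000/1671 = 285.68313
  West: (7147/44551)²·(1−1776/7147)·942800/1776 = 10.266931
  Central: (19314/44551)²·(1−1025/19314)·4847000/1025 = 841.58198
  → Var(ȳ_str) = 1137.532.
Var(ȳ_srs) = (1 − 4472/44551)·4423000/4472 = 889.76346.
deff = 1137.532 / 889.76346 = 1.2785.

1.2785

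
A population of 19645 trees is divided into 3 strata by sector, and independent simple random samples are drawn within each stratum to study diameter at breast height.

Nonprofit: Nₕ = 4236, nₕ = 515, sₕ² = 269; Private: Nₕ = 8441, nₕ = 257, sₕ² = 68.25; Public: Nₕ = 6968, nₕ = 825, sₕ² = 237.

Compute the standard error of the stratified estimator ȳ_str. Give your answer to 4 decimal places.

Var(ȳ_str) = Σₕ Wₕ²(1 − fₕ)sₕ²/nₕ with Wₕ = Nₕ/N, N = 19645.
Nonprofit: Wₕ = 0.21562739; term = 0.21562739²·(1 − 0.12157696)·269/515 = 0.02133323.
Private: Wₕ = 0.42967676; term = 0.42967676²·(1 − 0.03044663)·68.25/257 = 0.047536258.
Public: Wₕ = 0.35469585; term = 0.35469585²·(1 − 0.11839839)·237/825 = 0.031862437.
Sum = 0.10073193.
SE = √(0.10073193) = 0.3174.

0.3174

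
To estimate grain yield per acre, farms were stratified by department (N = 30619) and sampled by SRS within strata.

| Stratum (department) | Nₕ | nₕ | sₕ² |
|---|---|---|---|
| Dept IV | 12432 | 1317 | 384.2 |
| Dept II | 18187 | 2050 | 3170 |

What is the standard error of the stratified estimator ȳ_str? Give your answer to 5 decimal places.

0.72599

Var(ȳ_str) = Σₕ Wₕ²(1 − fₕ)sₕ²/nₕ with Wₕ = Nₕ/N, N = 30619.
Dept IV: Wₕ = 0.40602240; term = 0.40602240²·(1 − 0.10593629)·384.2/1317 = 0.042997187.
Dept II: Wₕ = 0.59397760; term = 0.59397760²·(1 − 0.11271788)·3170/2050 = 0.48406899.
Sum = 0.52706618.
SE = √(0.52706618) = 0.72599.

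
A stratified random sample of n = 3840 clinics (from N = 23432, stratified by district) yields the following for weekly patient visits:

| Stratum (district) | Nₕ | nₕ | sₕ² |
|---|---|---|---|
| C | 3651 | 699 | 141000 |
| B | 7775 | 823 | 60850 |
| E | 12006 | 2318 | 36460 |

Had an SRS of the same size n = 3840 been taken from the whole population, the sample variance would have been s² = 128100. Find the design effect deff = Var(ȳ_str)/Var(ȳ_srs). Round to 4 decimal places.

Var(ȳ_str) = Σ Wₕ²(1−fₕ)sₕ²/nₕ with Wₕ = Nₕ/23432:
  C: (3651/23432)²·(1−699/3651)·141000/699 = 3.9596008
  B: (7775/23432)²·(1−823/7775)·60850/823 = 7.2786727
  E: (12006/23432)²·(1−2318/12006)·36460/2318 = 3.332092
  → Var(ȳ_str) = 14.570366.
Var(ȳ_srs) = (1 − 3840/23432)·128100/3840 = 27.892492.
deff = 14.570366 / 27.892492 = 0.5224.

0.5224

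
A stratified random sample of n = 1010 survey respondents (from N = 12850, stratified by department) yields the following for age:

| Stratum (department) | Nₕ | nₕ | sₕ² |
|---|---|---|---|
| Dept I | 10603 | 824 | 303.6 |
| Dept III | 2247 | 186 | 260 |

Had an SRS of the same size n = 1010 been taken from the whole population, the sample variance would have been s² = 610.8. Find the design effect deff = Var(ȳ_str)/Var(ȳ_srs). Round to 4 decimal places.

Var(ȳ_str) = Σ Wₕ²(1−fₕ)sₕ²/nₕ with Wₕ = Nₕ/12850:
  Dept I: (10603/12850)²·(1−824/10603)·303.6/824 = 0.23136172
  Dept III: (2247/12850)²·(1−186/2247)·260/186 = 0.039204436
  → Var(ȳ_str) = 0.27056616.
Var(ȳ_srs) = (1 − 1010/12850)·610.8/1010 = 0.5572194.
deff = 0.27056616 / 0.5572194 = 0.4856.

0.4856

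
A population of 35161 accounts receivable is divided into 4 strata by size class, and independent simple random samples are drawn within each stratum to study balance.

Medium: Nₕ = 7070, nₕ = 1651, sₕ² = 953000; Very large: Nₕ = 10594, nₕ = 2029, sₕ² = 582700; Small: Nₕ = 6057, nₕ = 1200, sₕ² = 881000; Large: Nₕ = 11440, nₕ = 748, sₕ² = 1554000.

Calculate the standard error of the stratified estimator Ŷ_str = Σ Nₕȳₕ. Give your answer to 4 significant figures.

Var(Ŷ_str) = Σₕ Nₕ²(1 − fₕ)sₕ²/nₕ.
Medium: 7070²·(1 − 1651/7070)·953000/1651 = 2.211487 × 10^10.
Very large: 10594²·(1 − 2029/10594)·582700/2029 = 2.6058554 × 10^10.
Small: 6057²·(1 − 1200/6057)·881000/1200 = 2.1598338 × 10^10.
Large: 11440²·(1 − 748/11440)·1554000/748 = 2.5411739 × 10^11.
Sum = 3.2388915 × 10^11.
SE = √(3.2388915 × 10^11) = 569100.

569100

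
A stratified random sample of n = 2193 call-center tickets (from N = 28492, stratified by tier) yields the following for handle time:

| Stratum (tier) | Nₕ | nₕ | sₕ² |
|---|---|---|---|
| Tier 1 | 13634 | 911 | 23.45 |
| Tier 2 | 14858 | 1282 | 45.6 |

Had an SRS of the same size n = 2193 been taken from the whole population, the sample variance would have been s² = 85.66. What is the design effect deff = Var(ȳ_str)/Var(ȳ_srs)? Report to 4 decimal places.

Var(ȳ_str) = Σ Wₕ²(1−fₕ)sₕ²/nₕ with Wₕ = Nₕ/28492:
  Tier 1: (13634/28492)²·(1−911/13634)·23.45/911 = 0.0055003638
  Tier 2: (14858/28492)²·(1−1282/14858)·45.6/1282 = 0.0088381858
  → Var(ȳ_str) = 0.01433855.
Var(ȳ_srs) = (1 − 2193/28492)·85.66/2193 = 0.03605419.
deff = 0.01433855 / 0.03605419 = 0.3977.

0.3977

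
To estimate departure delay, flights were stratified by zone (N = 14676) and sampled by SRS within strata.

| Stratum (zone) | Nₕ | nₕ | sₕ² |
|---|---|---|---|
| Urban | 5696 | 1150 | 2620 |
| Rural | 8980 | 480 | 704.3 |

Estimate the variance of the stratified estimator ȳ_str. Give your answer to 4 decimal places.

Var(ȳ_str) = Σₕ Wₕ²(1 − fₕ)sₕ²/nₕ with Wₕ = Nₕ/N, N = 14676.
Urban: Wₕ = 0.38811665; term = 0.38811665²·(1 − 0.20189607)·2620/1150 = 0.27389711.
Rural: Wₕ = 0.61188335; term = 0.61188335²·(1 − 0.05345212)·704.3/480 = 0.51999158.
Sum = 0.79388869.

0.7939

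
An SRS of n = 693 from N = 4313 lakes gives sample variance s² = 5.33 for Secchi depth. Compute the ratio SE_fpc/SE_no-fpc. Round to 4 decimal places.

0.9161

f = n/N = 693/4313 = 0.16067702.
SE_no-fpc = √(s²/n) = 0.087699474; SE_fpc = √((1−f)s²/n) = 0.080345497.
Ratio = √(1−f) = 0.91614572.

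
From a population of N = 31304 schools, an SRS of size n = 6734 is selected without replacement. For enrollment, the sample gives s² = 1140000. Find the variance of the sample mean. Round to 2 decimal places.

Under SRS without replacement, Var(ȳ) = (1 − f)·s²/n with f = n/N = 6734/31304 = 0.21511628.
Var(ȳ) = (1 − 0.21511628)·1140000/6734 = 0.78488372·169.29017 = 132.8731.

132.87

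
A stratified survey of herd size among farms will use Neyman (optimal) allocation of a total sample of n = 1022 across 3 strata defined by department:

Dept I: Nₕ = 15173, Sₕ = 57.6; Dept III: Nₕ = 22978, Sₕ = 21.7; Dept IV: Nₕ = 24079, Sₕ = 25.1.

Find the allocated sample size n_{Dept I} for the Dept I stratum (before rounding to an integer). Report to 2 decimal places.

Neyman allocation: nₕ = n·NₕSₕ / Σⱼ NⱼSⱼ.
Σ NⱼSⱼ = 15173·57.6 + 22978·21.7 + 24079·25.1 = 1.9769703 × 10^6.
n_{Dept I} = 1022·15173·57.6 / (1.9769703 × 10^6) = 451.80.

451.80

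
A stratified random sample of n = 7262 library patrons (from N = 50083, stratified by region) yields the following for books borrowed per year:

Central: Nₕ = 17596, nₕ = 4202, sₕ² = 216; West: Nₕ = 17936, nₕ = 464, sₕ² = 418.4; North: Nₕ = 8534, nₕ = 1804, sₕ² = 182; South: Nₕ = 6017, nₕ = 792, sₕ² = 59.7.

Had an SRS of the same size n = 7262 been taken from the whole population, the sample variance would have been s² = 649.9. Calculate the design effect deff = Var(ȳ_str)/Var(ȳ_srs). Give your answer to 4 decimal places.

1.5780

Var(ȳ_str) = Σ Wₕ²(1−fₕ)sₕ²/nₕ with Wₕ = Nₕ/50083:
  Central: (17596/50083)²·(1−4202/17596)·216/4202 = 0.0048299349
  West: (17936/50083)²·(1−464/17936)·418.4/464 = 0.11265779
  North: (8534/50083)²·(1−1804/8534)·182/1804 = 0.0023100527
  South: (6017/50083)²·(1−792/6017)·59.7/792 = 9.4478891 × 10^-4
  → Var(ȳ_str) = 0.12074257.
Var(ȳ_srs) = (1 − 7262/50083)·649.9/7262 = 0.076516793.
deff = 0.12074257 / 0.076516793 = 1.5780.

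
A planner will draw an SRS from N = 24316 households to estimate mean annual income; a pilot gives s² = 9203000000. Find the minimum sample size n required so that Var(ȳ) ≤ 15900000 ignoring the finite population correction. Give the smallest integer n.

579

Without fpc, n₀ = s²/D = 9203000000/15900000 = 578.8050.
Rounding up, n = 579.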